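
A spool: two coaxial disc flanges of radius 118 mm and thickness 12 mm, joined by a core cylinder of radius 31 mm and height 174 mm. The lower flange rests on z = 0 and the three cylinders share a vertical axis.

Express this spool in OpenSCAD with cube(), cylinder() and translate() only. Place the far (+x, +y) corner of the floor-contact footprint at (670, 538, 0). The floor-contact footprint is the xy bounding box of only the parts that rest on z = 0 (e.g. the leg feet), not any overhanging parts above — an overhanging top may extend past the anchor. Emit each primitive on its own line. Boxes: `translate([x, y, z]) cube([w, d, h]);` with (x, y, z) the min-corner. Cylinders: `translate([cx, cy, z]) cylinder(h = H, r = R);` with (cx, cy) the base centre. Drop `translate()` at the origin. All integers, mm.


translate([552, 420, 0]) cylinder(h = 12, r = 118);
translate([552, 420, 12]) cylinder(h = 174, r = 31);
translate([552, 420, 186]) cylinder(h = 12, r = 118);


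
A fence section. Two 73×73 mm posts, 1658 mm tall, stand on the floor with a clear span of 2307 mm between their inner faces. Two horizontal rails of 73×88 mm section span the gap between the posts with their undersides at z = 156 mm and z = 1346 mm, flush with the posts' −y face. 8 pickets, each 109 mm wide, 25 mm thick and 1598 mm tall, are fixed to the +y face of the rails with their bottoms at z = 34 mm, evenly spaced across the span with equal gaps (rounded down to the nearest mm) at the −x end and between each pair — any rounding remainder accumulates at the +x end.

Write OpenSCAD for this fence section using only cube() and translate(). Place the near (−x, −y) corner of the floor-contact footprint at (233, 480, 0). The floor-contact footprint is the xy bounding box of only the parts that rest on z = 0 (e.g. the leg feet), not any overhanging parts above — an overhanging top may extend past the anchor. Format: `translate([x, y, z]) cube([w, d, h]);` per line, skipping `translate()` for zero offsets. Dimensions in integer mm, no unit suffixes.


translate([233, 480, 0]) cube([73, 73, 1658]);
translate([2613, 480, 0]) cube([73, 73, 1658]);
translate([306, 480, 156]) cube([2307, 73, 88]);
translate([306, 480, 1346]) cube([2307, 73, 88]);
translate([465, 553, 34]) cube([109, 25, 1598]);
translate([733, 553, 34]) cube([109, 25, 1598]);
translate([1001, 553, 34]) cube([109, 25, 1598]);
translate([1269, 553, 34]) cube([109, 25, 1598]);
translate([1537, 553, 34]) cube([109, 25, 1598]);
translate([1805, 553, 34]) cube([109, 25, 1598]);
translate([2073, 553, 34]) cube([109, 25, 1598]);
translate([2341, 553, 34]) cube([109, 25, 1598]);


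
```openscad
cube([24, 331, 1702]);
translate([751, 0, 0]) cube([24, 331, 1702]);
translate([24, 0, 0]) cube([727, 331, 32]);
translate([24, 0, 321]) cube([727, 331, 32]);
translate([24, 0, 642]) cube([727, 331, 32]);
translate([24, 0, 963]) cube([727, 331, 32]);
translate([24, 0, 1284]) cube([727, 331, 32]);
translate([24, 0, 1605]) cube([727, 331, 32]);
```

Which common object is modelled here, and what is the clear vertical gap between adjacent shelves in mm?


A bookshelf. The clear shelf gap is 289 mm.

Two tall side panels with 6 horizontal boards between them — a bookshelf. The first two shelf undersides are at z = 0 and z = 321; with shelf thickness 32, the clear gap is 321 − 0 − 32 = 289 mm.


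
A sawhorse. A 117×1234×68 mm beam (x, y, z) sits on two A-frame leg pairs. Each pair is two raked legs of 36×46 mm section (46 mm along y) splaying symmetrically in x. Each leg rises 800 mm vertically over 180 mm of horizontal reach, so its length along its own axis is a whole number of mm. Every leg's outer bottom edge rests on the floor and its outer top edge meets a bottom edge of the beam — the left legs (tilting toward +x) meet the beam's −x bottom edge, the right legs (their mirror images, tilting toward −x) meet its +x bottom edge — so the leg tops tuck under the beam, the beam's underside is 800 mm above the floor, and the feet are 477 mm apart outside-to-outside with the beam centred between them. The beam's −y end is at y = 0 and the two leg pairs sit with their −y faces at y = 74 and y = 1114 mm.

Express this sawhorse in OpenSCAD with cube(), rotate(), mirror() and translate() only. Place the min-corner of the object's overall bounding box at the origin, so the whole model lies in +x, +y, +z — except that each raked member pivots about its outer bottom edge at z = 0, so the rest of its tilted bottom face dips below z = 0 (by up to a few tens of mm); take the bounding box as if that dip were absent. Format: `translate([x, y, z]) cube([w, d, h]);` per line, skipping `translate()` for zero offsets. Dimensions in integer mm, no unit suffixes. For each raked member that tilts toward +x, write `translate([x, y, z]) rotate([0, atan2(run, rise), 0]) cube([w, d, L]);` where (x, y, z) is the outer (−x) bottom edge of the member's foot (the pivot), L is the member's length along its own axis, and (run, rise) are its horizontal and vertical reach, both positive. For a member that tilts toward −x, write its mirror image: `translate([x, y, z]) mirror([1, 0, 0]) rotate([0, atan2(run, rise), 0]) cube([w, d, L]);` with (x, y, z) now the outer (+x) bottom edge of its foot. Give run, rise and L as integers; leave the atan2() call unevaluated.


translate([180, 0, 800]) cube([117, 1234, 68]);
translate([0, 74, 0]) rotate([0, atan2(180, 800), 0]) cube([36, 46, 820]);
translate([477, 74, 0]) mirror([1, 0, 0]) rotate([0, atan2(180, 800), 0]) cube([36, 46, 820]);
translate([0, 1114, 0]) rotate([0, atan2(180, 800), 0]) cube([36, 46, 820]);
translate([477, 1114, 0]) mirror([1, 0, 0]) rotate([0, atan2(180, 800), 0]) cube([36, 46, 820]);


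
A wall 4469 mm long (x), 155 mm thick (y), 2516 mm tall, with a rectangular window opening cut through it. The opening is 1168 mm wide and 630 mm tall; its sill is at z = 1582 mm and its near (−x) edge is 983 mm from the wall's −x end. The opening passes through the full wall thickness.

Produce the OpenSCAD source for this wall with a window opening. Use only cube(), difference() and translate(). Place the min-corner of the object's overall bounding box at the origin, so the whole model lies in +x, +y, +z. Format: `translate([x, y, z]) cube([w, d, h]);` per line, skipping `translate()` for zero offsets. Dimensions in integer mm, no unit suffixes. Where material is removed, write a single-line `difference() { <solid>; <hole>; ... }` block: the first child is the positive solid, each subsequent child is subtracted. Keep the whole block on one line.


difference() { cube([4469, 155, 2516]); translate([983, 0, 1582]) cube([1168, 155, 630]); }


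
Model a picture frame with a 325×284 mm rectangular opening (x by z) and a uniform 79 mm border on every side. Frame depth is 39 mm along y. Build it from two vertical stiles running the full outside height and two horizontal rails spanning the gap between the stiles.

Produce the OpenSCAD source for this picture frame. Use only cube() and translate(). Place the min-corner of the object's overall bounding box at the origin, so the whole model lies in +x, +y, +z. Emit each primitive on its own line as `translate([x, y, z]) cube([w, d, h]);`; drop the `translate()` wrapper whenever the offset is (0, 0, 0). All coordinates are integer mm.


cube([79, 39, 442]);
translate([404, 0, 0]) cube([79, 39, 442]);
translate([79, 0, 0]) cube([325, 39, 79]);
translate([79, 0, 363]) cube([325, 39, 79]);


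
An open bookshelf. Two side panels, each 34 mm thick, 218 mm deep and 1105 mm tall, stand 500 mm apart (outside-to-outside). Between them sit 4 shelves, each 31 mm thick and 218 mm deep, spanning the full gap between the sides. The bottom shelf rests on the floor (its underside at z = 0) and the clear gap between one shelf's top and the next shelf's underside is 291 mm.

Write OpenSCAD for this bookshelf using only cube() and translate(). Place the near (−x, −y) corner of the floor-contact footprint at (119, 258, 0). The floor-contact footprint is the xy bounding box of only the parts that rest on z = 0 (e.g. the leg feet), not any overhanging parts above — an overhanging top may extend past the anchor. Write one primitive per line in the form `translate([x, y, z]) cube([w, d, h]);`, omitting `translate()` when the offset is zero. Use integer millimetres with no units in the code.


translate([119, 258, 0]) cube([34, 218, 1105]);
translate([585, 258, 0]) cube([34, 218, 1105]);
translate([153, 258, 0]) cube([432, 218, 31]);
translate([153, 258, 322]) cube([432, 218, 31]);
translate([153, 258, 644]) cube([432, 218, 31]);
translate([153, 258, 966]) cube([432, 218, 31]);


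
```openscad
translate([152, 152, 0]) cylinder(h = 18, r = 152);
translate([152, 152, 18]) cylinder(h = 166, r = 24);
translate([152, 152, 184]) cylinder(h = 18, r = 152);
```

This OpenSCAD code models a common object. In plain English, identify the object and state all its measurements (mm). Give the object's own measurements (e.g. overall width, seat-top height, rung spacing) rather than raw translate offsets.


A spool: two coaxial disc flanges of radius 152 mm and thickness 18 mm, joined by a core cylinder of radius 24 mm and height 166 mm. The lower flange rests on z = 0 and the three cylinders share a vertical axis.


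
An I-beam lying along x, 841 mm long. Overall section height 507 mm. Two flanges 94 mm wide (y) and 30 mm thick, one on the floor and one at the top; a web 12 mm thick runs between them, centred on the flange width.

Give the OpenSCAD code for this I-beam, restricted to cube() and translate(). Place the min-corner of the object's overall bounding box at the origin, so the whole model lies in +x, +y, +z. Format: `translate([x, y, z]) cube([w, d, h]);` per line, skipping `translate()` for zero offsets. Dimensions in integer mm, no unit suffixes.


cube([841, 94, 30]);
translate([0, 41, 30]) cube([841, 12, 447]);
translate([0, 0, 477]) cube([841, 94, 30]);


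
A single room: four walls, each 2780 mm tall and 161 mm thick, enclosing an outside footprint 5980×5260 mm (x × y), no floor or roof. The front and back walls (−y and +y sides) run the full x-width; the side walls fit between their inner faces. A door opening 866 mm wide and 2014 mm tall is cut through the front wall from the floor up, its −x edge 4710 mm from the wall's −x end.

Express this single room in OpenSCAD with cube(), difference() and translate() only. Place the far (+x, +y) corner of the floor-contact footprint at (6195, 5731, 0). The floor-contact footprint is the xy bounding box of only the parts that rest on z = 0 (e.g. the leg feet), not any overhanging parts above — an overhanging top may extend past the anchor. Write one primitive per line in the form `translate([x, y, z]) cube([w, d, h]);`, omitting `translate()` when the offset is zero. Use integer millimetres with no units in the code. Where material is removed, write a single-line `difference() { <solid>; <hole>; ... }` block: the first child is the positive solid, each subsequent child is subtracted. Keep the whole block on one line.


difference() { translate([215, 471, 0]) cube([5980, 161, 2780]); translate([4925, 471, 0]) cube([866, 161, 2014]); }
translate([215, 5570, 0]) cube([5980, 161, 2780]);
translate([215, 632, 0]) cube([161, 4938, 2780]);
translate([6034, 632, 0]) cube([161, 4938, 2780]);


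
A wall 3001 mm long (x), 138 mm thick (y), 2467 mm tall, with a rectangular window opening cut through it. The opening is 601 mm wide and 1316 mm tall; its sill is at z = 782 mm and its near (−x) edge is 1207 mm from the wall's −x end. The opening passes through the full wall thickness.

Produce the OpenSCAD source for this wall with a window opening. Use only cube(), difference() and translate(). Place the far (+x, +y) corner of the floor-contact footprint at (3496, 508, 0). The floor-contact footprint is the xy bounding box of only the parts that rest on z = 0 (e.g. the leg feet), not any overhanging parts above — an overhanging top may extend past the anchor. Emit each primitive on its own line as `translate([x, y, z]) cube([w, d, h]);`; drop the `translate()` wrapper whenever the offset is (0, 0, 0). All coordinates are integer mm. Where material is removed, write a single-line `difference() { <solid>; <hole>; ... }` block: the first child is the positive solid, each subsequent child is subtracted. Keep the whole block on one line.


difference() { translate([495, 370, 0]) cube([3001, 138, 2467]); translate([1702, 370, 782]) cube([601, 138, 1316]); }


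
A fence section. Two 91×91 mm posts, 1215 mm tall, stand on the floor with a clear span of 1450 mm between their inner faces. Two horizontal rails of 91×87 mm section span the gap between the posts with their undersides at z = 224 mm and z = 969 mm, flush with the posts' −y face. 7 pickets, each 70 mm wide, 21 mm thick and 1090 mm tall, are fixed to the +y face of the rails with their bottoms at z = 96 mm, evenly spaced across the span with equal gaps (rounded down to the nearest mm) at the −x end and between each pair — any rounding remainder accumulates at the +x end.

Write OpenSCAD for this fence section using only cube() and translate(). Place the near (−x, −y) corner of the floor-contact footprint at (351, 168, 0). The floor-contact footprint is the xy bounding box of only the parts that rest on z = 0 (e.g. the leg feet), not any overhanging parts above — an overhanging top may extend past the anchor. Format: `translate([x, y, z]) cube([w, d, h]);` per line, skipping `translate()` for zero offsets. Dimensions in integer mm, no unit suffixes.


translate([351, 168, 0]) cube([91, 91, 1215]);
translate([1892, 168, 0]) cube([91, 91, 1215]);
translate([442, 168, 224]) cube([1450, 91, 87]);
translate([442, 168, 969]) cube([1450, 91, 87]);
translate([562, 259, 96]) cube([70, 21, 1090]);
translate([752, 259, 96]) cube([70, 21, 1090]);
translate([942, 259, 96]) cube([70, 21, 1090]);
translate([1132, 259, 96]) cube([70, 21, 1090]);
translate([1322, 259, 96]) cube([70, 21, 1090]);
translate([1512, 259, 96]) cube([70, 21, 1090]);
translate([1702, 259, 96]) cube([70, 21, 1090]);


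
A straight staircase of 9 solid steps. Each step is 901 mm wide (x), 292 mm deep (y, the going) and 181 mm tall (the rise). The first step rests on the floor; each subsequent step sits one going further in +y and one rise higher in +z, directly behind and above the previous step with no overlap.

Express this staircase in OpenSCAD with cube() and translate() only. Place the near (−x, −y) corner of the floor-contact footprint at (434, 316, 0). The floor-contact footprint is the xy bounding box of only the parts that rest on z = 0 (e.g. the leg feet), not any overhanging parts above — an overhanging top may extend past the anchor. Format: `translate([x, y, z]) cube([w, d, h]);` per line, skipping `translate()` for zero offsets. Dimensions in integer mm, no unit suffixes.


translate([434, 316, 0]) cube([901, 292, 181]);
translate([434, 608, 181]) cube([901, 292, 181]);
translate([434, 900, 362]) cube([901, 292, 181]);
translate([434, 1192, 543]) cube([901, 292, 181]);
translate([434, 1484, 724]) cube([901, 292, 181]);
translate([434, 1776, 905]) cube([901, 292, 181]);
translate([434, 2068, 1086]) cube([901, 292, 181]);
translate([434, 2360, 1267]) cube([901, 292, 181]);
translate([434, 2652, 1448]) cube([901, 292, 181]);


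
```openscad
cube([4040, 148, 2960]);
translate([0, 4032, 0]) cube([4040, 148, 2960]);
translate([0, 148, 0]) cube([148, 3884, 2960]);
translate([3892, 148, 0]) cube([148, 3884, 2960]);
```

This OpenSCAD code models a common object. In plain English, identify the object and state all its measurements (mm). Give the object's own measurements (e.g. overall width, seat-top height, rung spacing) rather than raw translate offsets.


The wall frame of a small rectangular building: four walls, each 2960 mm tall and 148 mm thick, enclosing a footprint 4040 mm (x) by 4180 mm (y) outside-to-outside, with no floor or roof. The front and back walls (the −y and +y sides) span the full width; the two side walls fit between them.


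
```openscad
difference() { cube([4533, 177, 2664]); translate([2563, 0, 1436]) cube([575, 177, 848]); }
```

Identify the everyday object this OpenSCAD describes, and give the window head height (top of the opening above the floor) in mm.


A wall with a window opening. The window head height is 2284 mm.

A wall with a rectangular opening subtracted — a window. Sill at z = 1436, opening 848 mm tall, so the head is at 1436 + 848 = 2284 mm.


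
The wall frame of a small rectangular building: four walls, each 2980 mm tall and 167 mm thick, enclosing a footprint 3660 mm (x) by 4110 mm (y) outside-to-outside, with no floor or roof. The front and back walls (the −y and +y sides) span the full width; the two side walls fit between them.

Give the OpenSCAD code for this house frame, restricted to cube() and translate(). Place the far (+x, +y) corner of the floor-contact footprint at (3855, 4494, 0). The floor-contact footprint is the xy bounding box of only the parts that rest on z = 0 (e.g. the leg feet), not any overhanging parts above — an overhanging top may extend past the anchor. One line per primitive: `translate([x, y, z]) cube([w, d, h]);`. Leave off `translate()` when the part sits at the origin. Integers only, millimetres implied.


translate([195, 384, 0]) cube([3660, 167, 2980]);
translate([195, 4327, 0]) cube([3660, 167, 2980]);
translate([195, 551, 0]) cube([167, 3776, 2980]);
translate([3688, 551, 0]) cube([167, 3776, 2980]);


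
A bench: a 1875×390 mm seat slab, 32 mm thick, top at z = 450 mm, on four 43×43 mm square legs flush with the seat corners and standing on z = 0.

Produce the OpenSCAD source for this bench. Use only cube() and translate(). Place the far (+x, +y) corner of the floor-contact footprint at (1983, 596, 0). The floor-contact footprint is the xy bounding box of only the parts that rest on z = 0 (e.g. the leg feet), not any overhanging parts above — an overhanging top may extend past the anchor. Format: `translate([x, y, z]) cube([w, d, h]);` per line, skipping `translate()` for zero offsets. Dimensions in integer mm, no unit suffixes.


// leg_h = 450 − 32 = 418
translate([108, 206, 418]) cube([1875, 390, 32]);
translate([108, 206, 0]) cube([43, 43, 418]);
translate([108, 553, 0]) cube([43, 43, 418]);
translate([1940, 206, 0]) cube([43, 43, 418]);
translate([1940, 553, 0]) cube([43, 43, 418]);


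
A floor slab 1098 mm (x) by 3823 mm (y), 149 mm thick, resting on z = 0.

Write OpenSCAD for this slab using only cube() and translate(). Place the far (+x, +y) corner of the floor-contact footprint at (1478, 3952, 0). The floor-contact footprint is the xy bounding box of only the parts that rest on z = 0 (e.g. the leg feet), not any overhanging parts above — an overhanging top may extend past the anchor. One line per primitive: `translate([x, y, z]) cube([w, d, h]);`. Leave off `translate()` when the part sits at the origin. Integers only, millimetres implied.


translate([380, 129, 0]) cube([1098, 3823, 149]);


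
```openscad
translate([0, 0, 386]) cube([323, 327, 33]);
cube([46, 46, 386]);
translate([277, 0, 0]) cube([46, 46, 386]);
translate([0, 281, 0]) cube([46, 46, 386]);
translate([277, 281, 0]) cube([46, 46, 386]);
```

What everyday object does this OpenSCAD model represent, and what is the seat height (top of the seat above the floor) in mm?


A stool. The seat height is 419 mm.

A 323×327×33 slab at z = 386 on four corner posts — a stool. The seat top is 386 + 33 = 419 mm.


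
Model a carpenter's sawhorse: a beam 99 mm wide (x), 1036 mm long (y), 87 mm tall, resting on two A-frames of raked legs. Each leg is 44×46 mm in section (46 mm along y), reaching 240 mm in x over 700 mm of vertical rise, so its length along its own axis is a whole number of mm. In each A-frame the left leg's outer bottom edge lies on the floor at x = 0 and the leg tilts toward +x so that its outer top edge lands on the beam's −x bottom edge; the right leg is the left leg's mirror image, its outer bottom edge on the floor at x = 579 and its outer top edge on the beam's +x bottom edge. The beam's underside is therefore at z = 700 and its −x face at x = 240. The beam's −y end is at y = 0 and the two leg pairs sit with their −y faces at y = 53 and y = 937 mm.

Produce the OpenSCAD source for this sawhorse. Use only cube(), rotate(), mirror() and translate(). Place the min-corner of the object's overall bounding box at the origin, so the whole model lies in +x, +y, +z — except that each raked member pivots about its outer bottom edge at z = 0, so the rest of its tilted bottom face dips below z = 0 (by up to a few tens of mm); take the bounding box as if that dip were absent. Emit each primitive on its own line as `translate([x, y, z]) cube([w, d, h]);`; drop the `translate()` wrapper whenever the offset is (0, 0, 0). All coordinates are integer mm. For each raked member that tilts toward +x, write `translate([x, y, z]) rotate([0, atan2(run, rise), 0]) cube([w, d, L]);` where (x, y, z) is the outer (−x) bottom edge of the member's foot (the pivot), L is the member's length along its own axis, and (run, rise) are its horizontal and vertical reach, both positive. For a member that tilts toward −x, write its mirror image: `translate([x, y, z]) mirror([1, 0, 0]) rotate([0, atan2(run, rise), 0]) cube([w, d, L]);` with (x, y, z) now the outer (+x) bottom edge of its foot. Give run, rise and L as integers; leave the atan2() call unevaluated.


translate([240, 0, 700]) cube([99, 1036, 87]);
translate([0, 53, 0]) rotate([0, atan2(240, 700), 0]) cube([44, 46, 740]);
translate([579, 53, 0]) mirror([1, 0, 0]) rotate([0, atan2(240, 700), 0]) cube([44, 46, 740]);
translate([0, 937, 0]) rotate([0, atan2(240, 700), 0]) cube([44, 46, 740]);
translate([579, 937, 0]) mirror([1, 0, 0]) rotate([0, atan2(240, 700), 0]) cube([44, 46, 740]);


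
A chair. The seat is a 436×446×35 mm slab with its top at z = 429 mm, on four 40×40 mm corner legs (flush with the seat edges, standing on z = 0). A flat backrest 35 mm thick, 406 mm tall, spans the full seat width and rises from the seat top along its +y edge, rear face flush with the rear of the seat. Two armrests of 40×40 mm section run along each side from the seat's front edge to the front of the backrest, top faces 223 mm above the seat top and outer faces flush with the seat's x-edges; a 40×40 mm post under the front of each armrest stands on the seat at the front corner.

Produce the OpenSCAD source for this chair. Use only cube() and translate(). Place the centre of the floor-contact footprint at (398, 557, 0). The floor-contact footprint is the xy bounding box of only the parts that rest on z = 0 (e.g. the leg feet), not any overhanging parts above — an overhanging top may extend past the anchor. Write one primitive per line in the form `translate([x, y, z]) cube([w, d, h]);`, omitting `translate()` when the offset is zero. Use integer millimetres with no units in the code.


// leg_h = 429 - 35 = 394
// arm post h = 223 - 40 = 183
translate([180, 334, 394]) cube([436, 446, 35]);
translate([180, 334, 0]) cube([40, 40, 394]);
translate([576, 334, 0]) cube([40, 40, 394]);
translate([180, 740, 0]) cube([40, 40, 394]);
translate([576, 740, 0]) cube([40, 40, 394]);
translate([180, 745, 429]) cube([436, 35, 406]);
translate([180, 334, 612]) cube([40, 411, 40]);
translate([576, 334, 612]) cube([40, 411, 40]);
translate([180, 334, 429]) cube([40, 40, 183]);
translate([576, 334, 429]) cube([40, 40, 183]);


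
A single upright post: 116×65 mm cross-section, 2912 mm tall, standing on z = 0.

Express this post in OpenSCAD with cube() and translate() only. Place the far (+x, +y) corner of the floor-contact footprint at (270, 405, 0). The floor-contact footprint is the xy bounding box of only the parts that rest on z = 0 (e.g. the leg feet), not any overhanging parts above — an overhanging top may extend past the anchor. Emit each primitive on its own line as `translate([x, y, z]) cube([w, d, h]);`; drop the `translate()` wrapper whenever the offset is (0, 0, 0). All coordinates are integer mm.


translate([154, 340, 0]) cube([116, 65, 2912]);


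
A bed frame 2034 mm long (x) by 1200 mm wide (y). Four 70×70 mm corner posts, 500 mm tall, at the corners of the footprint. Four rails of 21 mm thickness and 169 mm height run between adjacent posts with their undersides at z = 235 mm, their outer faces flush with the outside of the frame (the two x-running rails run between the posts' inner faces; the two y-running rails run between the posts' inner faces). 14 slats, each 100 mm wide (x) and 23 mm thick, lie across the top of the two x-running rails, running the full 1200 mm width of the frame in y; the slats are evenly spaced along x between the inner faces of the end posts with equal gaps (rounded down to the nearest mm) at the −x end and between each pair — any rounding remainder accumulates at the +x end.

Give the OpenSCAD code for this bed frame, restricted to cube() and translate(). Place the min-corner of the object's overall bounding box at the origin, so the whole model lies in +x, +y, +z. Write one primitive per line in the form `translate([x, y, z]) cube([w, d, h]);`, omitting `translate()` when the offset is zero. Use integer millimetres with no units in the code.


cube([70, 70, 500]);
translate([0, 1130, 0]) cube([70, 70, 500]);
translate([1964, 0, 0]) cube([70, 70, 500]);
translate([1964, 1130, 0]) cube([70, 70, 500]);
translate([70, 0, 235]) cube([1894, 21, 169]);
translate([70, 1179, 235]) cube([1894, 21, 169]);
translate([0, 70, 235]) cube([21, 1060, 169]);
translate([2013, 70, 235]) cube([21, 1060, 169]);
translate([102, 0, 404]) cube([100, 1200, 23]);
translate([234, 0, 404]) cube([100, 1200, 23]);
translate([366, 0, 404]) cube([100, 1200, 23]);
translate([498, 0, 404]) cube([100, 1200, 23]);
translate([630, 0, 404]) cube([100, 1200, 23]);
translate([762, 0, 404]) cube([100, 1200, 23]);
translate([894, 0, 404]) cube([100, 1200, 23]);
translate([1026, 0, 404]) cube([100, 1200, 23]);
translate([1158, 0, 404]) cube([100, 1200, 23]);
translate([1290, 0, 404]) cube([100, 1200, 23]);
translate([1422, 0, 404]) cube([100, 1200, 23]);
translate([1554, 0, 404]) cube([100, 1200, 23]);
translate([1686, 0, 404]) cube([100, 1200, 23]);
translate([1818, 0, 404]) cube([100, 1200, 23]);


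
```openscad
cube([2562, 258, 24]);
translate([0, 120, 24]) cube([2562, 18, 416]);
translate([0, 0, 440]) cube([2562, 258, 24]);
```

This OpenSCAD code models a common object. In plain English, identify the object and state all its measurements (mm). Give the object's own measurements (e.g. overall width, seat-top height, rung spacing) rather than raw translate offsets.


An I-beam lying along x, 2562 mm long. Overall section height 464 mm. Two flanges 258 mm wide (y) and 24 mm thick, one on the floor and one at the top; a web 18 mm thick runs between them, centred on the flange width.


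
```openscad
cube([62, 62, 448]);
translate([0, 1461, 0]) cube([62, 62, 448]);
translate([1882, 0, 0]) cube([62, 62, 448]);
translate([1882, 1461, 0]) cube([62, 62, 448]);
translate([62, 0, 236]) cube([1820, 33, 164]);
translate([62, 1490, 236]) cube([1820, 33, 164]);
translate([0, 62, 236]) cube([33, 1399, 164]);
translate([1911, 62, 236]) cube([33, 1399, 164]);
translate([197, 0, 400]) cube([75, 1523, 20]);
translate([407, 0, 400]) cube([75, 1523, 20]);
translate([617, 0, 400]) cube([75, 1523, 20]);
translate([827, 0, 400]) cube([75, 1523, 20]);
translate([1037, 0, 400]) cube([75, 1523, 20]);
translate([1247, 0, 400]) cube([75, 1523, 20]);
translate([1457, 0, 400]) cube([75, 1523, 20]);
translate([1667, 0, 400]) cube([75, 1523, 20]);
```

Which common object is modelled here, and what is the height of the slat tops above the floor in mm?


A bed frame. The slat-top height is 420 mm.

Four posts, four rails, and a row of slats — a bed frame. Slats sit on the rails at z = 236 + 164 = 400; with slat thickness 20, the top is 420 mm.


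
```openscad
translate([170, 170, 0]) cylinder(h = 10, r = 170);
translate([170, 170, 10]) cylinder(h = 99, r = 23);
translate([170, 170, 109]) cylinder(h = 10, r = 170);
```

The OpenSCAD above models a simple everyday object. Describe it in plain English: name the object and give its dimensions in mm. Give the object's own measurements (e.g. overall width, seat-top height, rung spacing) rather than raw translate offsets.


A spool: two coaxial disc flanges of radius 170 mm and thickness 10 mm, joined by a core cylinder of radius 23 mm and height 99 mm. The lower flange rests on z = 0 and the three cylinders share a vertical axis.


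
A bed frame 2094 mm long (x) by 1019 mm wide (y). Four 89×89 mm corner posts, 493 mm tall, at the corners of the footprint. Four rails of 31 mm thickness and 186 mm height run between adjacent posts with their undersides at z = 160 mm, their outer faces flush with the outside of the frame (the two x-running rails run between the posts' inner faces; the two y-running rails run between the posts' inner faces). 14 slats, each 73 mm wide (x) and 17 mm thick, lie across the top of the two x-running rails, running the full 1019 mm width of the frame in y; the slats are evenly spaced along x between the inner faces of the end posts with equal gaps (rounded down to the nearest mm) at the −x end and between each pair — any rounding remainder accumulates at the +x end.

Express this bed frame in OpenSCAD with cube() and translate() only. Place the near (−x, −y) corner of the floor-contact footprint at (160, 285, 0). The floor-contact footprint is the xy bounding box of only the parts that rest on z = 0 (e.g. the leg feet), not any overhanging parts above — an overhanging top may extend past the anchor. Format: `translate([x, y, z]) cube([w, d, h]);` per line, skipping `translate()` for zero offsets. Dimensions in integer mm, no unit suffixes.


translate([160, 285, 0]) cube([89, 89, 493]);
translate([160, 1215, 0]) cube([89, 89, 493]);
translate([2165, 285, 0]) cube([89, 89, 493]);
translate([2165, 1215, 0]) cube([89, 89, 493]);
translate([249, 285, 160]) cube([1916, 31, 186]);
translate([249, 1273, 160]) cube([1916, 31, 186]);
translate([160, 374, 160]) cube([31, 841, 186]);
translate([2223, 374, 160]) cube([31, 841, 186]);
translate([308, 285, 346]) cube([73, 1019, 17]);
translate([440, 285, 346]) cube([73, 1019, 17]);
translate([572, 285, 346]) cube([73, 1019, 17]);
translate([704, 285, 346]) cube([73, 1019, 17]);
translate([836, 285, 346]) cube([73, 1019, 17]);
translate([968, 285, 346]) cube([73, 1019, 17]);
translate([1100, 285, 346]) cube([73, 1019, 17]);
translate([1232, 285, 346]) cube([73, 1019, 17]);
translate([1364, 285, 346]) cube([73, 1019, 17]);
translate([1496, 285, 346]) cube([73, 1019, 17]);
translate([1628, 285, 346]) cube([73, 1019, 17]);
translate([1760, 285, 346]) cube([73, 1019, 17]);
translate([1892, 285, 346]) cube([73, 1019, 17]);
translate([2024, 285, 346]) cube([73, 1019, 17]);


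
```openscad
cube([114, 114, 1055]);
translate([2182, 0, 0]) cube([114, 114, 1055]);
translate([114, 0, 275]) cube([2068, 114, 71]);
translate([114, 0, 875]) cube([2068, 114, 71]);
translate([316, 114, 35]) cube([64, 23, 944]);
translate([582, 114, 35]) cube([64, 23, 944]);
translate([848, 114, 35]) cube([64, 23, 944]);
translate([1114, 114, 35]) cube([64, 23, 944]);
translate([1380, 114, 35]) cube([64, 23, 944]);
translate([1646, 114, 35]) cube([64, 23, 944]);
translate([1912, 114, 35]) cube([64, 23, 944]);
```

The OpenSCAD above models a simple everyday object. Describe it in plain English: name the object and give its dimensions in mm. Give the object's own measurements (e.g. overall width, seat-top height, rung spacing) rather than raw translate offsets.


A fence section. Two 114×114 mm posts, 1055 mm tall, stand on the floor with a clear span of 2068 mm between their inner faces. Two horizontal rails of 114×71 mm section span the gap between the posts with their undersides at z = 275 mm and z = 875 mm, flush with the posts' −y face. 7 pickets, each 64 mm wide, 23 mm thick and 944 mm tall, are fixed to the +y face of the rails with their bottoms at z = 35 mm, spaced across the span with a 202 mm gap after the −x post and between neighbouring pickets, with 206 mm left before the +x post.


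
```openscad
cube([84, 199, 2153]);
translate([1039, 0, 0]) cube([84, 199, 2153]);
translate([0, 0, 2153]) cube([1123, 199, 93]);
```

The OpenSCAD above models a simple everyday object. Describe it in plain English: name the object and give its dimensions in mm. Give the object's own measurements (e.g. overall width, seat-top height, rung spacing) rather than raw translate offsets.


A door frame. The clear opening is 955 mm wide and 2153 mm high. Two 84 mm wide jambs, 199 mm deep, stand either side of the opening from the floor to the top of the opening. A 93 mm thick head sits across the top of both jambs, spanning the full outside width of the frame.


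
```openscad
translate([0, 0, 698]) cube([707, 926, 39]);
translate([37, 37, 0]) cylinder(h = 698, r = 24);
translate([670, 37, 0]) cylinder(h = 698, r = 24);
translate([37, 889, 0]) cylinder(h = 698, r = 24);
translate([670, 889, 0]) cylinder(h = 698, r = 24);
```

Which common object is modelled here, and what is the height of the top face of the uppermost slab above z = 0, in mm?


A table. The table height is 737 mm.

A 707×926×39 slab sits at z = 698 on four Ø48 mm round legs — a table. The top surface is at 698 + 39 = 737 mm.


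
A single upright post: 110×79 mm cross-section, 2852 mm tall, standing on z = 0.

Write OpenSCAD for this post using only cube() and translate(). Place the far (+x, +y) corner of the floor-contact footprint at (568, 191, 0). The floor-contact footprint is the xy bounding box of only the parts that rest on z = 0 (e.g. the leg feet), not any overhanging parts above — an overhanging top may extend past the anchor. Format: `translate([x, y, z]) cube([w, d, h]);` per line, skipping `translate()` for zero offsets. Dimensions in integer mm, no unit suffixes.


translate([458, 112, 0]) cube([110, 79, 2852]);


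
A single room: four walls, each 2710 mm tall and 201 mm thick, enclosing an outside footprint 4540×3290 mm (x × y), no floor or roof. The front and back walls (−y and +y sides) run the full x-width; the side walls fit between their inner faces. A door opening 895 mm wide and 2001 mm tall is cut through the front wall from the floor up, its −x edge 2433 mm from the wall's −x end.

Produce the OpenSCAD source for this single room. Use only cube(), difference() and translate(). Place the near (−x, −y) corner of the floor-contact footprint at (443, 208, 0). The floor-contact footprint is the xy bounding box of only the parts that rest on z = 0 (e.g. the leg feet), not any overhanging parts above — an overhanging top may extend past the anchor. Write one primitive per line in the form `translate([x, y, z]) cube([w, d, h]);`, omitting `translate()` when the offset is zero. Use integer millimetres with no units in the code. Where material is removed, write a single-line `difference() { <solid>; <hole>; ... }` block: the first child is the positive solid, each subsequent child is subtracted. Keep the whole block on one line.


difference() { translate([443, 208, 0]) cube([4540, 201, 2710]); translate([2876, 208, 0]) cube([895, 201, 2001]); }
translate([443, 3297, 0]) cube([4540, 201, 2710]);
translate([443, 409, 0]) cube([201, 2888, 2710]);
translate([4782, 409, 0]) cube([201, 2888, 2710]);


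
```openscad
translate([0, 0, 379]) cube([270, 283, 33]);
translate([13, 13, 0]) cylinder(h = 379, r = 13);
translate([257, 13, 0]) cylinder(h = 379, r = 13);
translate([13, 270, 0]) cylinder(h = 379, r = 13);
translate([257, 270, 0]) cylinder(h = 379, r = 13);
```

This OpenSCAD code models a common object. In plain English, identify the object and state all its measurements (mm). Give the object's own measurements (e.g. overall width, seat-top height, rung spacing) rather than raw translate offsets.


A simple wooden stool: a rectangular seat 270 mm (x) by 283 mm (y), 33 mm thick, top face at z = 412 mm, on four round legs, each 26 mm in diameter. The legs rest on z = 0, each leg's axis is inset half a diameter from the nearest pair of seat edges (so the leg's bounding box is flush with the corner).


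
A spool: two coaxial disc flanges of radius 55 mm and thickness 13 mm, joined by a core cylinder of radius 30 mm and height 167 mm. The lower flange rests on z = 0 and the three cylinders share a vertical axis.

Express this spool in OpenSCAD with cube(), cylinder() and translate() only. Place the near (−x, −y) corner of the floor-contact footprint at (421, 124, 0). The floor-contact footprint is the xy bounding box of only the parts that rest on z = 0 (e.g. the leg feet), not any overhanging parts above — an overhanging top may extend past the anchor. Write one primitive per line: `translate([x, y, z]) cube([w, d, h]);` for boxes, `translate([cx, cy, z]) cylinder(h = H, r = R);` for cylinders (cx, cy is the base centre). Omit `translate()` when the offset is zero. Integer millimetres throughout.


translate([476, 179, 0]) cylinder(h = 13, r = 55);
translate([476, 179, 13]) cylinder(h = 167, r = 30);
translate([476, 179, 180]) cylinder(h = 13, r = 55);


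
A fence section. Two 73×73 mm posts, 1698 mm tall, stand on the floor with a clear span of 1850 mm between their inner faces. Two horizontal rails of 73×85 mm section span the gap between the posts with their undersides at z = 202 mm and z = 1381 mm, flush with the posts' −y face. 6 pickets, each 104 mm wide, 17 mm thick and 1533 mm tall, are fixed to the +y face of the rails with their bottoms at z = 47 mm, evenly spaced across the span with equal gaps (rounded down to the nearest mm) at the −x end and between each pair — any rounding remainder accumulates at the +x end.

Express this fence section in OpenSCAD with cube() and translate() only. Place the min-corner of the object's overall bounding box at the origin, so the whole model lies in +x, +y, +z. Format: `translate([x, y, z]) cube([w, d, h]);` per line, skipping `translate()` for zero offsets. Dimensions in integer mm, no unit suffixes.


cube([73, 73, 1698]);
translate([1923, 0, 0]) cube([73, 73, 1698]);
translate([73, 0, 202]) cube([1850, 73, 85]);
translate([73, 0, 1381]) cube([1850, 73, 85]);
translate([248, 73, 47]) cube([104, 17, 1533]);
translate([527, 73, 47]) cube([104, 17, 1533]);
translate([806, 73, 47]) cube([104, 17, 1533]);
translate([1085, 73, 47]) cube([104, 17, 1533]);
translate([1364, 73, 47]) cube([104, 17, 1533]);
translate([1643, 73, 47]) cube([104, 17, 1533]);


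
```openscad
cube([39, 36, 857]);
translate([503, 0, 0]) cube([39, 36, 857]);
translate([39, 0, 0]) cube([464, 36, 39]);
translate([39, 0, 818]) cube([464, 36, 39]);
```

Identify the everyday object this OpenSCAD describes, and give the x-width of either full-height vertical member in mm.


A picture frame. The border width is 39 mm.

Four thin pieces enclosing a rectangular opening — a picture frame. The two full-height stiles are 857 mm tall; the top rail sits at z = 818 and is 39 mm tall, so the border above the opening is 857 − 818 = 39 mm, matching the stile x-width.


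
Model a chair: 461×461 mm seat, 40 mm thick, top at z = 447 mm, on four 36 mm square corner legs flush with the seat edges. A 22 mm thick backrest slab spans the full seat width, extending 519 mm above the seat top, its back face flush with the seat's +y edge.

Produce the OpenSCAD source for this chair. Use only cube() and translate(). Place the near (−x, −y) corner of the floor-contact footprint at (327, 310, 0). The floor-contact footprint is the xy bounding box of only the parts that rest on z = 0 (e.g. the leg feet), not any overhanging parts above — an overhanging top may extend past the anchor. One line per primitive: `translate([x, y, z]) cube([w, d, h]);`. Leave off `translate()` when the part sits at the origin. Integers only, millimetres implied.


translate([327, 310, 407]) cube([461, 461, 40]);
translate([327, 310, 0]) cube([36, 36, 407]);
translate([752, 310, 0]) cube([36, 36, 407]);
translate([327, 735, 0]) cube([36, 36, 407]);
translate([752, 735, 0]) cube([36, 36, 407]);
translate([327, 749, 447]) cube([461, 22, 519]);
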